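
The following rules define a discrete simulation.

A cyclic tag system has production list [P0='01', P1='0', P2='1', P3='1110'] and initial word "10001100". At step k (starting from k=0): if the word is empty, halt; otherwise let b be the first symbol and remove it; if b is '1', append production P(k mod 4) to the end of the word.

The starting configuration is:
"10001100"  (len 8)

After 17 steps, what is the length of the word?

8

t=0: "10001100"  (len 8)
t=1: "000110001"  (len 9)
t=2: "00110001"  (len 8)
t=3: "0110001"  (len 7)
t=4: "110001"  (len 6)
t=5: "1000101"  (len 7)
t=6: "0001010"  (len 7)
t=7: "001010"  (len 6)
t=8: "01010"  (len 5)
t=9: "1010"  (len 4)
t=10: "0100"  (len 4)
t=11: "100"  (len 3)
t=12: "001110"  (len 6)
t=13: "01110"  (len 5)
t=14: "1110"  (len 4)
t=15: "1101"  (len 4)
t=16: "1011110"  (len 7)
t=17: "01111001"  (len 8)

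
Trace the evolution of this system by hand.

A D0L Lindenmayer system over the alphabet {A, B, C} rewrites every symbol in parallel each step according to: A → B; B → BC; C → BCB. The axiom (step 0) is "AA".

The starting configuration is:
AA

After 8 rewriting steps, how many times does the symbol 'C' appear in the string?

0) AA
1) BB
2) BCBC
3) BCBCBBCBCB
4) BCBCBBCBCBBCBCBCBBCBCBBC
5) BCBCBBCBCBBCBCBCBBCBCBBCBCBCBBCBCBBCBCBBCBCBCBBCBCBBCBCBCB
6) BCBCBBCBCBBCBCBCBBCBCBBCBCBCBBCBCBBCBCBBCBCBCBBCBCBBCBCBCB…BCBCBBCBCBBCBCBCBBCBCBBCBCBBCBCBCBBCBCBBCBCBCBBCBCBBCBCBBC  (len 140)
7) BCBCBBCBCBBCBCBCBBCBCBBCBCBCBBCBCBBCBCBBCBCBCBBCBCBBCBCBCB…BCBCBBCBCBBCBCBCBBCBCBBCBCBBCBCBCBBCBCBBCBCBCBBCBCBBCBCBCB  (len 338)
8) BCBCBBCBCBBCBCBCBBCBCBBCBCBCBBCBCBBCBCBBCBCBCBBCBCBBCBCBCB…BCBCBBCBCBBCBCBCBBCBCBBCBCBBCBCBCBBCBCBBCBCBCBBCBCBBCBCBBC  (len 816)

338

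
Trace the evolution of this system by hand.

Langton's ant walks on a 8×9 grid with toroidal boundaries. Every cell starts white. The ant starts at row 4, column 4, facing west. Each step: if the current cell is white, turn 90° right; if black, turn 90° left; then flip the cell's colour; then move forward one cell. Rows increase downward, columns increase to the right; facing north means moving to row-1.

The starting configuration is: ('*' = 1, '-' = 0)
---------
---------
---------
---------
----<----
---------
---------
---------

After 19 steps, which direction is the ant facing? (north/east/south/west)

south

gen 0: ---------
---------
---------
---------
----<----
---------
---------
---------
gen 1: ---------
---------
---------
----^----
----*----
---------
---------
---------
gen 2: ---------
---------
---------
----*>---
----*----
---------
---------
---------
gen 3: ---------
---------
---------
----**---
----*v---
---------
---------
---------
gen 4: ---------
---------
---------
----**---
----<*---
---------
---------
---------
gen 5: ---------
---------
---------
----**---
-----*---
----v----
---------
---------
gen 6: ---------
---------
---------
----**---
-----*---
---<*----
---------
---------
gen 7: ---------
---------
---------
----**---
---^-*---
---**----
---------
---------
gen 8: ---------
---------
---------
----**---
---*>*---
---**----
---------
---------
gen 9: ---------
---------
---------
----**---
---***---
---*v----
---------
---------
gen 10: ---------
---------
---------
----**---
---***---
---*->---
---------
---------
gen 11: ---------
---------
---------
----**---
---***---
---*-*---
-----v---
---------
gen 12: ---------
---------
---------
----**---
---***---
---*-*---
----<*---
---------
gen 13: ---------
---------
---------
----**---
---***---
---*^*---
----**---
---------
gen 14: ---------
---------
---------
----**---
---***---
---**>---
----**---
---------
gen 15: ---------
---------
---------
----**---
---**^---
---**----
----**---
---------
gen 16: ---------
---------
---------
----**---
---*<----
---**----
----**---
---------
gen 17: ---------
---------
---------
----**---
---*-----
---*v----
----**---
---------
gen 18: ---------
---------
---------
----**---
---*-----
---*->---
----**---
---------
gen 19: ---------
---------
---------
----**---
---*-----
---*-*---
----*v---
---------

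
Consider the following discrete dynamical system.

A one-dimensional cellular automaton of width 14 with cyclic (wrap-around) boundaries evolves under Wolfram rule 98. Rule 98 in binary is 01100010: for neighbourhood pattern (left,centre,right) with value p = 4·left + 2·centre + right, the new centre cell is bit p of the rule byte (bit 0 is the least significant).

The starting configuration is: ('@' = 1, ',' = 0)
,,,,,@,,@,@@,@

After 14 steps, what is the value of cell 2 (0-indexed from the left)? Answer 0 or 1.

step 0: ,,,,,@,,@,@@,@
step 1: ,,,,@,,@,@,@@,
step 2: ,,,@,,@,@,@,@,
step 3: ,,@,,@,@,@,@,,
step 4: ,@,,@,@,@,@,,,
step 5: @,,@,@,@,@,,,,
step 6: ,,@,@,@,@,,,,@
step 7: ,@,@,@,@,,,,@,
step 8: @,@,@,@,,,,@,,
step 9: ,@,@,@,,,,@,,@
step 10: @,@,@,,,,@,,@,
step 11: ,@,@,,,,@,,@,@
step 12: @,@,,,,@,,@,@,
step 13: ,@,,,,@,,@,@,@
step 14: @,,,,@,,@,@,@,

0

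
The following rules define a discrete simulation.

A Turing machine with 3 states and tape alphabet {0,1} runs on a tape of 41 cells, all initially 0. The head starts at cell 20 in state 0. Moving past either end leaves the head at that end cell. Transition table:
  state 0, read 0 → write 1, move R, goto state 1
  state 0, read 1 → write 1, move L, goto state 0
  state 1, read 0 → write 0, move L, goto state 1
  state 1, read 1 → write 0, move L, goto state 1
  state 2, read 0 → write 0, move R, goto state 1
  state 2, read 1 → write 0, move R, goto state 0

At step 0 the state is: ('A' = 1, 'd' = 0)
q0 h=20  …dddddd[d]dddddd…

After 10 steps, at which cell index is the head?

12

t=0: q0 h=20  …dddddd[d]dddddd…
t=1: q1 h=21  …dddddA[d]dddddd…
t=2: q1 h=20  …dddddd[A]dddddd…
t=3: q1 h=19  …dddddd[d]dddddd…
t=4: q1 h=18  …dddddd[d]dddddd…
t=5: q1 h=17  …dddddd[d]dddddd…
t=6: q1 h=16  …dddddd[d]dddddd…
t=7: q1 h=15  …dddddd[d]dddddd…
t=8: q1 h=14  …dddddd[d]dddddd…
t=9: q1 h=13  …dddddd[d]dddddd…
t=10: q1 h=12  …dddddd[d]dddddd…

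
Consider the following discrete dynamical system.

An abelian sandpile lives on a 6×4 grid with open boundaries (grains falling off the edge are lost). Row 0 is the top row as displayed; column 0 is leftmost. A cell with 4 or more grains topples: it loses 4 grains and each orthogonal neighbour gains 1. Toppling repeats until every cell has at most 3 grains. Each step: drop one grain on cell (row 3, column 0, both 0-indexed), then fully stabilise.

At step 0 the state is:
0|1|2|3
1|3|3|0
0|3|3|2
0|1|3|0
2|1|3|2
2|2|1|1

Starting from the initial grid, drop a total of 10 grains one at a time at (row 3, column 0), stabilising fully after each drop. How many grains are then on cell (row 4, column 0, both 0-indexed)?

gen 0: 0|1|2|3
1|3|3|0
0|3|3|2
0|1|3|0
2|1|3|2
2|2|1|1
gen 1: 0|1|2|3
1|3|3|0
0|3|3|2
1|1|3|0
2|1|3|2
2|2|1|1
gen 2: 0|1|2|3
1|3|3|0
0|3|3|2
2|1|3|0
2|1|3|2
2|2|1|1
gen 3: 0|1|2|3
1|3|3|0
0|3|3|2
3|1|3|0
2|1|3|2
2|2|1|1
gen 4: 0|1|2|3
1|3|3|0
1|3|3|2
0|2|3|0
3|1|3|2
2|2|1|1
gen 5: 0|1|2|3
1|3|3|0
1|3|3|2
1|2|3|0
3|1|3|2
2|2|1|1
gen 6: 0|1|2|3
1|3|3|0
1|3|3|2
2|2|3|0
3|1|3|2
2|2|1|1
gen 7: 0|1|2|3
1|3|3|0
1|3|3|2
3|2|3|0
3|1|3|2
2|2|1|1
gen 8: 0|1|2|3
1|3|3|0
2|3|3|2
1|3|3|0
0|2|3|2
3|2|1|1
gen 9: 0|1|2|3
1|3|3|0
2|3|3|2
2|3|3|0
0|2|3|2
3|2|1|1
gen 10: 0|1|2|3
1|3|3|0
2|3|3|2
3|3|3|0
0|2|3|2
3|2|1|1

0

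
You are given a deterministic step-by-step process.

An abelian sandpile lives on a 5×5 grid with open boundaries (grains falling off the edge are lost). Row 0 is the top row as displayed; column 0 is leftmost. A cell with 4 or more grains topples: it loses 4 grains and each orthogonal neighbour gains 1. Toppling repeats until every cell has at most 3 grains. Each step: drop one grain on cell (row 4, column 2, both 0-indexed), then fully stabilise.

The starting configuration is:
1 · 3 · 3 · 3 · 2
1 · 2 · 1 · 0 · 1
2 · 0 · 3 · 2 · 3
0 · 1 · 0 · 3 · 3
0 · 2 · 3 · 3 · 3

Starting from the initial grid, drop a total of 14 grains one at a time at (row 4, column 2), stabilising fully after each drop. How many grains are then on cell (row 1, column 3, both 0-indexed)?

1

t=0: 1 · 3 · 3 · 3 · 2
1 · 2 · 1 · 0 · 1
2 · 0 · 3 · 2 · 3
0 · 1 · 0 · 3 · 3
0 · 2 · 3 · 3 · 3
t=1: 1 · 3 · 3 · 3 · 2
1 · 2 · 2 · 1 · 2
2 · 1 · 0 · 1 · 1
0 · 1 · 3 · 2 · 2
0 · 3 · 1 · 2 · 1
t=2: 1 · 3 · 3 · 3 · 2
1 · 2 · 2 · 1 · 2
2 · 1 · 0 · 1 · 1
0 · 1 · 3 · 2 · 2
0 · 3 · 2 · 2 · 1
t=3: 1 · 3 · 3 · 3 · 2
1 · 2 · 2 · 1 · 2
2 · 1 · 0 · 1 · 1
0 · 1 · 3 · 2 · 2
0 · 3 · 3 · 2 · 1
t=4: 1 · 3 · 3 · 3 · 2
1 · 2 · 2 · 1 · 2
2 · 1 · 1 · 1 · 1
0 · 3 · 0 · 3 · 2
1 · 0 · 2 · 3 · 1
t=5: 1 · 3 · 3 · 3 · 2
1 · 2 · 2 · 1 · 2
2 · 1 · 1 · 1 · 1
0 · 3 · 0 · 3 · 2
1 · 0 · 3 · 3 · 1
t=6: 1 · 3 · 3 · 3 · 2
1 · 2 · 2 · 1 · 2
2 · 1 · 1 · 2 · 1
0 · 3 · 2 · 0 · 3
1 · 1 · 1 · 1 · 2
t=7: 1 · 3 · 3 · 3 · 2
1 · 2 · 2 · 1 · 2
2 · 1 · 1 · 2 · 1
0 · 3 · 2 · 0 · 3
1 · 1 · 2 · 1 · 2
t=8: 1 · 3 · 3 · 3 · 2
1 · 2 · 2 · 1 · 2
2 · 1 · 1 · 2 · 1
0 · 3 · 2 · 0 · 3
1 · 1 · 3 · 1 · 2
t=9: 1 · 3 · 3 · 3 · 2
1 · 2 · 2 · 1 · 2
2 · 1 · 1 · 2 · 1
0 · 3 · 3 · 0 · 3
1 · 2 · 0 · 2 · 2
t=10: 1 · 3 · 3 · 3 · 2
1 · 2 · 2 · 1 · 2
2 · 1 · 1 · 2 · 1
0 · 3 · 3 · 0 · 3
1 · 2 · 1 · 2 · 2
t=11: 1 · 3 · 3 · 3 · 2
1 · 2 · 2 · 1 · 2
2 · 1 · 1 · 2 · 1
0 · 3 · 3 · 0 · 3
1 · 2 · 2 · 2 · 2
t=12: 1 · 3 · 3 · 3 · 2
1 · 2 · 2 · 1 · 2
2 · 1 · 1 · 2 · 1
0 · 3 · 3 · 0 · 3
1 · 2 · 3 · 2 · 2
t=13: 1 · 3 · 3 · 3 · 2
1 · 2 · 2 · 1 · 2
2 · 2 · 2 · 2 · 1
1 · 1 · 1 · 1 · 3
2 · 0 · 2 · 3 · 2
t=14: 1 · 3 · 3 · 3 · 2
1 · 2 · 2 · 1 · 2
2 · 2 · 2 · 2 · 1
1 · 1 · 1 · 1 · 3
2 · 0 · 3 · 3 · 2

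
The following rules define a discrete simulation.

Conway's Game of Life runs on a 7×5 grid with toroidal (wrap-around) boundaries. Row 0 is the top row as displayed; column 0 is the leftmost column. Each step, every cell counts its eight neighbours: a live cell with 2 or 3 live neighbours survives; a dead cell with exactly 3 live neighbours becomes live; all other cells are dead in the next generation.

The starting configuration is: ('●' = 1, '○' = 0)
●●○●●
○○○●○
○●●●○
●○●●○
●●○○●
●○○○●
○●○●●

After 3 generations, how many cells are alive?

t=0: ●●○●●
○○○●○
○●●●○
●○●●○
●●○○●
●○○○●
○●○●●
t=1: ○●○○○
○○○○○
○●○○○
○○○○○
○○●○○
○○●○○
○●○○○
t=2: ○○○○○
○○○○○
○○○○○
○○○○○
○○○○○
○●●○○
○●●○○
t=3: ○○○○○
○○○○○
○○○○○
○○○○○
○○○○○
○●●○○
○●●○○

4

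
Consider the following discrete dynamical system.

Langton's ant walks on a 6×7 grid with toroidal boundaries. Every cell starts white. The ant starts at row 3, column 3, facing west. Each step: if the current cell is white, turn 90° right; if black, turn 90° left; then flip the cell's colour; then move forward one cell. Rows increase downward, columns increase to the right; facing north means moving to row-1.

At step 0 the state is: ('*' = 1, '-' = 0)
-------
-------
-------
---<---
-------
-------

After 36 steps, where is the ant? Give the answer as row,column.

k=0  -------
-------
-------
---<---
-------
-------
k=1  -------
-------
---^---
---*---
-------
-------
k=2  -------
-------
---*>--
---*---
-------
-------
k=3  -------
-------
---**--
---*v--
-------
-------
k=4  -------
-------
---**--
---<*--
-------
-------
k=5  -------
-------
---**--
----*--
---v---
-------
k=6  -------
-------
---**--
----*--
--<*---
-------
k=7  -------
-------
---**--
--^-*--
--**---
-------
k=8  -------
-------
---**--
--*>*--
--**---
-------
k=9  -------
-------
---**--
--***--
--*v---
-------
k=10  -------
-------
---**--
--***--
--*->--
-------
k=11  -------
-------
---**--
--***--
--*-*--
----v--
k=12  -------
-------
---**--
--***--
--*-*--
---<*--
k=13  -------
-------
---**--
--***--
--*^*--
---**--
k=14  -------
-------
---**--
--***--
--**>--
---**--
k=15  -------
-------
---**--
--**^--
--**---
---**--
k=16  -------
-------
---**--
--*<---
--**---
---**--
k=17  -------
-------
---**--
--*----
--*v---
---**--
k=18  -------
-------
---**--
--*----
--*->--
---**--
k=19  -------
-------
---**--
--*----
--*-*--
---*v--
k=20  -------
-------
---**--
--*----
--*-*--
---*->-
k=21  -----v-
-------
---**--
--*----
--*-*--
---*-*-
k=22  ----<*-
-------
---**--
--*----
--*-*--
---*-*-
k=23  ----**-
-------
---**--
--*----
--*-*--
---*^*-
k=24  ----**-
-------
---**--
--*----
--*-*--
---**>-
k=25  ----**-
-------
---**--
--*----
--*-*^-
---**--
k=26  ----**-
-------
---**--
--*----
--*-**>
---**--
k=27  ----**-
-------
---**--
--*----
--*-***
---**-v
k=28  ----**-
-------
---**--
--*----
--*-***
---**<*
k=29  ----**-
-------
---**--
--*----
--*-*^*
---****
k=30  ----**-
-------
---**--
--*----
--*-<-*
---****
k=31  ----**-
-------
---**--
--*----
--*---*
---*v**
k=32  ----**-
-------
---**--
--*----
--*---*
---*->*
k=33  ----**-
-------
---**--
--*----
--*--^*
---*--*
k=34  ----**-
-------
---**--
--*----
--*--*>
---*--*
k=35  ----**-
-------
---**--
--*---^
--*--*-
---*--*
k=36  ----**-
-------
---**--
>-*---*
--*--*-
---*--*

3,0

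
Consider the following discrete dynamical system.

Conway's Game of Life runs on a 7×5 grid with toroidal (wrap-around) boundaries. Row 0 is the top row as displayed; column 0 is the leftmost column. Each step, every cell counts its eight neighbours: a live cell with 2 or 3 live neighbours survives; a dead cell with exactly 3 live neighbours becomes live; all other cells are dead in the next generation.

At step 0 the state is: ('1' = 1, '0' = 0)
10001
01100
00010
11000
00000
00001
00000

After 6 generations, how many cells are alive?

gen 0: 10001
01100
00010
11000
00000
00001
00000
gen 1: 11000
11111
10000
00000
10000
00000
10001
gen 2: 00000
00110
10110
00000
00000
10001
11001
gen 3: 11111
01111
01111
00000
00000
01001
01001
gen 4: 00000
00000
01001
00110
00000
00000
00000
gen 5: 00000
00000
00110
00110
00000
00000
00000
gen 6: 00000
00000
00110
00110
00000
00000
00000

4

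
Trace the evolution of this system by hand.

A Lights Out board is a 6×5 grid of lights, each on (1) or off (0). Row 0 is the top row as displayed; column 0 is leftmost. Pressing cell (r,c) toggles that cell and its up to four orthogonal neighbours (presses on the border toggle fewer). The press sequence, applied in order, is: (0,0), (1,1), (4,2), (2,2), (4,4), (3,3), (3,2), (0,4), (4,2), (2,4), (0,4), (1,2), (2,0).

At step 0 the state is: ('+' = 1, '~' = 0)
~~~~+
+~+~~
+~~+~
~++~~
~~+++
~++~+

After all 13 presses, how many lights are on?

k=0  ~~~~+
+~+~~
+~~+~
~++~~
~~+++
~++~+
k=1  ++~~+
~~+~~
+~~+~
~++~~
~~+++
~++~+
k=2  +~~~+
++~~~
++~+~
~++~~
~~+++
~++~+
k=3  +~~~+
++~~~
++~+~
~+~~~
~+~~+
~+~~+
k=4  +~~~+
+++~~
+~+~~
~++~~
~+~~+
~+~~+
k=5  +~~~+
+++~~
+~+~~
~++~+
~+~+~
~+~~~
k=6  +~~~+
+++~~
+~++~
~+~+~
~+~~~
~+~~~
k=7  +~~~+
+++~~
+~~+~
~~+~~
~++~~
~+~~~
k=8  +~~+~
+++~+
+~~+~
~~+~~
~++~~
~+~~~
k=9  +~~+~
+++~+
+~~+~
~~~~~
~~~+~
~++~~
k=10  +~~+~
+++~~
+~~~+
~~~~+
~~~+~
~++~~
k=11  +~~~+
+++~+
+~~~+
~~~~+
~~~+~
~++~~
k=12  +~+~+
+~~++
+~+~+
~~~~+
~~~+~
~++~~
k=13  +~+~+
~~~++
~++~+
+~~~+
~~~+~
~++~~

13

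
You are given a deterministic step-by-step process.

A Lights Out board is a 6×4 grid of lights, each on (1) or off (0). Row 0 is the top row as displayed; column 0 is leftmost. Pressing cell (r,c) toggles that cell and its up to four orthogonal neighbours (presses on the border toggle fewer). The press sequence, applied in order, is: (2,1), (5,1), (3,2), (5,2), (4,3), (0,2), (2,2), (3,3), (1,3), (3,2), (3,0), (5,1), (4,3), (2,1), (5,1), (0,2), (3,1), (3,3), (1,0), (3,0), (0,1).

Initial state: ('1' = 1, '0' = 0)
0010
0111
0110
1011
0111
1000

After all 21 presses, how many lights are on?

[0] 0010
0111
0110
1011
0111
1000
[1] 0010
0011
1000
1111
0111
1000
[2] 0010
0011
1000
1111
0011
0110
[3] 0010
0011
1010
1000
0001
0110
[4] 0010
0011
1010
1000
0011
0001
[5] 0010
0011
1010
1001
0000
0000
[6] 0101
0001
1010
1001
0000
0000
[7] 0101
0011
1101
1011
0000
0000
[8] 0101
0011
1100
1000
0001
0000
[9] 0100
0000
1101
1000
0001
0000
[10] 0100
0000
1111
1111
0011
0000
[11] 0100
0000
0111
0011
1011
0000
[12] 0100
0000
0111
0011
1111
1110
[13] 0100
0000
0111
0010
1100
1111
[14] 0100
0100
1001
0110
1100
1111
[15] 0100
0100
1001
0110
1000
0001
[16] 0011
0110
1001
0110
1000
0001
[17] 0011
0110
1101
1000
1100
0001
[18] 0011
0110
1100
1011
1101
0001
[19] 1011
1010
0100
1011
1101
0001
[20] 1011
1010
1100
0111
0101
0001
[21] 0101
1110
1100
0111
0101
0001

13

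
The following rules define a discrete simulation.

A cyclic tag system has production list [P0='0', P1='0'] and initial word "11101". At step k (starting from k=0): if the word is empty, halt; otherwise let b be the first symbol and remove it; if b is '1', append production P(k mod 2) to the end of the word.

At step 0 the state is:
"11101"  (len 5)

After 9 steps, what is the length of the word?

0

[0] "11101"  (len 5)
[1] "11010"  (len 5)
[2] "10100"  (len 5)
[3] "01000"  (len 5)
[4] "1000"  (len 4)
[5] "0000"  (len 4)
[6] "000"  (len 3)
[7] "00"  (len 2)
[8] "0"  (len 1)
[9] (halted — word empty)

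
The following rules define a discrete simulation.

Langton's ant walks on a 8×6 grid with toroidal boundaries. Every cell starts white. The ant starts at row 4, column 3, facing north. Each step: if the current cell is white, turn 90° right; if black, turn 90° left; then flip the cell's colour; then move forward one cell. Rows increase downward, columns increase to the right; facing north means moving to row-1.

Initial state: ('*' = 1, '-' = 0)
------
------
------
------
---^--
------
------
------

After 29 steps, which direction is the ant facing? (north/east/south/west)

east

k=0  ------
------
------
------
---^--
------
------
------
k=1  ------
------
------
------
---*>-
------
------
------
k=2  ------
------
------
------
---**-
----v-
------
------
k=3  ------
------
------
------
---**-
---<*-
------
------
k=4  ------
------
------
------
---^*-
---**-
------
------
k=5  ------
------
------
------
--<-*-
---**-
------
------
k=6  ------
------
------
--^---
--*-*-
---**-
------
------
k=7  ------
------
------
--*>--
--*-*-
---**-
------
------
k=8  ------
------
------
--**--
--*v*-
---**-
------
------
k=9  ------
------
------
--**--
--<**-
---**-
------
------
k=10  ------
------
------
--**--
---**-
--v**-
------
------
k=11  ------
------
------
--**--
---**-
-<***-
------
------
k=12  ------
------
------
--**--
-^-**-
-****-
------
------
k=13  ------
------
------
--**--
-*>**-
-****-
------
------
k=14  ------
------
------
--**--
-****-
-*v**-
------
------
k=15  ------
------
------
--**--
-****-
-*->*-
------
------
k=16  ------
------
------
--**--
-**^*-
-*--*-
------
------
k=17  ------
------
------
--**--
-*<-*-
-*--*-
------
------
k=18  ------
------
------
--**--
-*--*-
-*v-*-
------
------
k=19  ------
------
------
--**--
-*--*-
-<*-*-
------
------
k=20  ------
------
------
--**--
-*--*-
--*-*-
-v----
------
k=21  ------
------
------
--**--
-*--*-
--*-*-
<*----
------
k=22  ------
------
------
--**--
-*--*-
^-*-*-
**----
------
k=23  ------
------
------
--**--
-*--*-
*>*-*-
**----
------
k=24  ------
------
------
--**--
-*--*-
***-*-
*v----
------
k=25  ------
------
------
--**--
-*--*-
***-*-
*->---
------
k=26  ------
------
------
--**--
-*--*-
***-*-
*-*---
--v---
k=27  ------
------
------
--**--
-*--*-
***-*-
*-*---
-<*---
k=28  ------
------
------
--**--
-*--*-
***-*-
*^*---
-**---
k=29  ------
------
------
--**--
-*--*-
***-*-
**>---
-**---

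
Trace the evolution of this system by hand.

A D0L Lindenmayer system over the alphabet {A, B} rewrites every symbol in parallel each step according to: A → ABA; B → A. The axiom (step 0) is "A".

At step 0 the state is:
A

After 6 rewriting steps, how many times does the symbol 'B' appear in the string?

70

step 0: A
step 1: ABA
step 2: ABAAABA
step 3: ABAAABAABAABAAABA
step 4: ABAAABAABAABAAABAABAAABAABAAABAABAABAAABA
step 5: ABAAABAABAABAAABAABAAABAABAAABAABAABAAABAABAAABAABAABAAABAABAAABAABAABAAABAABAAABAABAAABAABAABAAABA
step 6: ABAAABAABAABAAABAABAAABAABAAABAABAABAAABAABAAABAABAABAAABA…ABAAABAABAABAAABAABAAABAABAABAAABAABAAABAABAAABAABAABAAABA  (len 239)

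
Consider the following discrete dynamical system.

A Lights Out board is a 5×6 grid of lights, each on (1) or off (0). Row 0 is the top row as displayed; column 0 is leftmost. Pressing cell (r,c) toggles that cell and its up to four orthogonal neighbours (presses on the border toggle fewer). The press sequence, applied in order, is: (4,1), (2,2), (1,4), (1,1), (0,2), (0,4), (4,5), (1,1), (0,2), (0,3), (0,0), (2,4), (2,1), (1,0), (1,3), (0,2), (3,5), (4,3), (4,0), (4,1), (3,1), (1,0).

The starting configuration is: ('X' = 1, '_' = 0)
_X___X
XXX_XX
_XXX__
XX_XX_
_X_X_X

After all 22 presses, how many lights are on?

14

[0] _X___X
XXX_XX
_XXX__
XX_XX_
_X_X_X
[1] _X___X
XXX_XX
_XXX__
X__XX_
X_XX_X
[2] _X___X
XX__XX
______
X_XXX_
X_XX_X
[3] _X__XX
XX_X__
____X_
X_XXX_
X_XX_X
[4] ____XX
__XX__
_X__X_
X_XXX_
X_XX_X
[5] _XXXXX
___X__
_X__X_
X_XXX_
X_XX_X
[6] _XX___
___XX_
_X__X_
X_XXX_
X_XX_X
[7] _XX___
___XX_
_X__X_
X_XXXX
X_XXX_
[8] __X___
XXXXX_
____X_
X_XXXX
X_XXX_
[9] _X_X__
XX_XX_
____X_
X_XXXX
X_XXX_
[10] _XX_X_
XX__X_
____X_
X_XXXX
X_XXX_
[11] X_X_X_
_X__X_
____X_
X_XXXX
X_XXX_
[12] X_X_X_
_X____
___X_X
X_XX_X
X_XXX_
[13] X_X_X_
______
XXXX_X
XXXX_X
X_XXX_
[14] __X_X_
XX____
_XXX_X
XXXX_X
X_XXX_
[15] __XXX_
XXXXX_
_XX__X
XXXX_X
X_XXX_
[16] _X__X_
XX_XX_
_XX__X
XXXX_X
X_XXX_
[17] _X__X_
XX_XX_
_XX___
XXXXX_
X_XXXX
[18] _X__X_
XX_XX_
_XX___
XXX_X_
X____X
[19] _X__X_
XX_XX_
_XX___
_XX_X_
_X___X
[20] _X__X_
XX_XX_
_XX___
__X_X_
X_X__X
[21] _X__X_
XX_XX_
__X___
XX__X_
XXX__X
[22] XX__X_
___XX_
X_X___
XX__X_
XXX__X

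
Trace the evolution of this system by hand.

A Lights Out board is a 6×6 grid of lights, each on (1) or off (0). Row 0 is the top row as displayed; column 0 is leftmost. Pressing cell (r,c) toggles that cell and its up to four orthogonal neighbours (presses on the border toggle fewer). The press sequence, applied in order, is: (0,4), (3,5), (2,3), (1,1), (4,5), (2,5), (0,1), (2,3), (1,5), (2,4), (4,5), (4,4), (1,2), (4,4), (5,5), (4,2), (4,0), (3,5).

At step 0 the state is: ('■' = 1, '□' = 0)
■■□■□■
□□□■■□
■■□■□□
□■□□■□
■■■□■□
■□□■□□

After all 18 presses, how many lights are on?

t=0: ■■□■□■
□□□■■□
■■□■□□
□■□□■□
■■■□■□
■□□■□□
t=1: ■■□□■□
□□□■□□
■■□■□□
□■□□■□
■■■□■□
■□□■□□
t=2: ■■□□■□
□□□■□□
■■□■□■
□■□□□■
■■■□■■
■□□■□□
t=3: ■■□□■□
□□□□□□
■■■□■■
□■□■□■
■■■□■■
■□□■□□
t=4: ■□□□■□
■■■□□□
■□■□■■
□■□■□■
■■■□■■
■□□■□□
t=5: ■□□□■□
■■■□□□
■□■□■■
□■□■□□
■■■□□□
■□□■□■
t=6: ■□□□■□
■■■□□■
■□■□□□
□■□■□■
■■■□□□
■□□■□■
t=7: □■■□■□
■□■□□■
■□■□□□
□■□■□■
■■■□□□
■□□■□■
t=8: □■■□■□
■□■■□■
■□□■■□
□■□□□■
■■■□□□
■□□■□■
t=9: □■■□■■
■□■■■□
■□□■■■
□■□□□■
■■■□□□
■□□■□■
t=10: □■■□■■
■□■■□□
■□□□□□
□■□□■■
■■■□□□
■□□■□■
t=11: □■■□■■
■□■■□□
■□□□□□
□■□□■□
■■■□■■
■□□■□□
t=12: □■■□■■
■□■■□□
■□□□□□
□■□□□□
■■■■□□
■□□■■□
t=13: □■□□■■
■■□□□□
■□■□□□
□■□□□□
■■■■□□
■□□■■□
t=14: □■□□■■
■■□□□□
■□■□□□
□■□□■□
■■■□■■
■□□■□□
t=15: □■□□■■
■■□□□□
■□■□□□
□■□□■□
■■■□■□
■□□■■■
t=16: □■□□■■
■■□□□□
■□■□□□
□■■□■□
■□□■■□
■□■■■■
t=17: □■□□■■
■■□□□□
■□■□□□
■■■□■□
□■□■■□
□□■■■■
t=18: □■□□■■
■■□□□□
■□■□□■
■■■□□■
□■□■■■
□□■■■■

20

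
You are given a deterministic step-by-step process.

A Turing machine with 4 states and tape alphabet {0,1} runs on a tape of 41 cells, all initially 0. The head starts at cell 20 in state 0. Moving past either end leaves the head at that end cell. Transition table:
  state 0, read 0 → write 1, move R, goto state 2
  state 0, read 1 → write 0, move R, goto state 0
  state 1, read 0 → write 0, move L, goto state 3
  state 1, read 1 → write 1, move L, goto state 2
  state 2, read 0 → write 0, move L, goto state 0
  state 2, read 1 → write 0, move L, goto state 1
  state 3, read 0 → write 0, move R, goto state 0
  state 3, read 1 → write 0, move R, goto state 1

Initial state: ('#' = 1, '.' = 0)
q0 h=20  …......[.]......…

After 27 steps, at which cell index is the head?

step 0: q0 h=20  …......[.]......…
step 1: q2 h=21  ….....#[.]......…
step 2: q0 h=20  …......[#]......…
step 3: q0 h=21  …......[.]......…
step 4: q2 h=22  ….....#[.]......…
step 5: q0 h=21  …......[#]......…
step 6: q0 h=22  …......[.]......…
step 7: q2 h=23  ….....#[.]......…
step 8: q0 h=22  …......[#]......…
step 9: q0 h=23  …......[.]......…
step 10: q2 h=24  ….....#[.]......…
step 11: q0 h=23  …......[#]......…
step 12: q0 h=24  …......[.]......…
step 13: q2 h=25  ….....#[.]......…
step 14: q0 h=24  …......[#]......…
step 15: q0 h=25  …......[.]......…
step 16: q2 h=26  ….....#[.]......…
step 17: q0 h=25  …......[#]......…
step 18: q0 h=26  …......[.]......…
step 19: q2 h=27  ….....#[.]......…
step 20: q0 h=26  …......[#]......…
step 21: q0 h=27  …......[.]......…
step 22: q2 h=28  ….....#[.]......…
step 23: q0 h=27  …......[#]......…
step 24: q0 h=28  …......[.]......…
step 25: q2 h=29  ….....#[.]......…
step 26: q0 h=28  …......[#]......…
step 27: q0 h=29  …......[.]......…

29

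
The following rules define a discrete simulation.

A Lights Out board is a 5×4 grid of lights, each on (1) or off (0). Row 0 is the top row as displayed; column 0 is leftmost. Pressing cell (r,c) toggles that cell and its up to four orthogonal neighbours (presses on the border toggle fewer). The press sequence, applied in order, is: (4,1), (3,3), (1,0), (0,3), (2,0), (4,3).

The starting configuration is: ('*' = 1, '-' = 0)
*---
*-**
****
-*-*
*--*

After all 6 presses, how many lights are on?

0) *---
*-**
****
-*-*
*--*
1) *---
*-**
****
---*
-***
2) *---
*-**
***-
--*-
-**-
3) ----
-***
-**-
--*-
-**-
4) --**
-**-
-**-
--*-
-**-
5) --**
***-
*-*-
*-*-
-**-
6) --**
***-
*-*-
*-**
-*-*

12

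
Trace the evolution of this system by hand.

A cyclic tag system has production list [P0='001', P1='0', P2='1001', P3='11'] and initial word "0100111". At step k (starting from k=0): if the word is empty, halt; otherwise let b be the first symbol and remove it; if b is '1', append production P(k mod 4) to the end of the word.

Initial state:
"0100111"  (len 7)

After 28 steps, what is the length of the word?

13

step 0: "0100111"  (len 7)
step 1: "100111"  (len 6)
step 2: "001110"  (len 6)
step 3: "01110"  (len 5)
step 4: "1110"  (len 4)
step 5: "110001"  (len 6)
step 6: "100010"  (len 6)
step 7: "000101001"  (len 9)
step 8: "00101001"  (len 8)
step 9: "0101001"  (len 7)
step 10: "101001"  (len 6)
step 11: "010011001"  (len 9)
step 12: "10011001"  (len 8)
step 13: "0011001001"  (len 10)
step 14: "011001001"  (len 9)
step 15: "11001001"  (len 8)
step 16: "100100111"  (len 9)
step 17: "00100111001"  (len 11)
step 18: "0100111001"  (len 10)
step 19: "100111001"  (len 9)
step 20: "0011100111"  (len 10)
step 21: "011100111"  (len 9)
step 22: "11100111"  (len 8)
step 23: "11001111001"  (len 11)
step 24: "100111100111"  (len 12)
step 25: "00111100111001"  (len 14)
step 26: "0111100111001"  (len 13)
step 27: "111100111001"  (len 12)
step 28: "1110011100111"  (len 13)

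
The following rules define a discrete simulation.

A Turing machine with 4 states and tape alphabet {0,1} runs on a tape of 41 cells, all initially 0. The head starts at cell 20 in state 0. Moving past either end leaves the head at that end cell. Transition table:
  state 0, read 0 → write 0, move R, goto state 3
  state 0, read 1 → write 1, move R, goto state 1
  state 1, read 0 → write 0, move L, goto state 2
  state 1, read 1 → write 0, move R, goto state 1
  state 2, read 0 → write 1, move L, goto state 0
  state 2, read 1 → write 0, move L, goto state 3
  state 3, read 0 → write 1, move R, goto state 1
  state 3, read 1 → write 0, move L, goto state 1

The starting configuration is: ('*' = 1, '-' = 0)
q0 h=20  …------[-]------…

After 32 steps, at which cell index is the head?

12

[0] q0 h=20  …------[-]------…
[1] q3 h=21  …------[-]------…
[2] q1 h=22  …-----*[-]------…
[3] q2 h=21  …------[*]------…
[4] q3 h=20  …------[-]------…
[5] q1 h=21  …-----*[-]------…
[6] q2 h=20  …------[*]------…
[7] q3 h=19  …------[-]------…
[8] q1 h=20  …-----*[-]------…
[9] q2 h=19  …------[*]------…
[10] q3 h=18  …------[-]------…
[11] q1 h=19  …-----*[-]------…
[12] q2 h=18  …------[*]------…
[13] q3 h=17  …------[-]------…
[14] q1 h=18  …-----*[-]------…
[15] q2 h=17  …------[*]------…
[16] q3 h=16  …------[-]------…
[17] q1 h=17  …-----*[-]------…
[18] q2 h=16  …------[*]------…
[19] q3 h=15  …------[-]------…
[20] q1 h=16  …-----*[-]------…
[21] q2 h=15  …------[*]------…
[22] q3 h=14  …------[-]------…
[23] q1 h=15  …-----*[-]------…
[24] q2 h=14  …------[*]------…
[25] q3 h=13  …------[-]------…
[26] q1 h=14  …-----*[-]------…
[27] q2 h=13  …------[*]------…
[28] q3 h=12  …------[-]------…
[29] q1 h=13  …-----*[-]------…
[30] q2 h=12  …------[*]------…
[31] q3 h=11  …------[-]------…
[32] q1 h=12  …-----*[-]------…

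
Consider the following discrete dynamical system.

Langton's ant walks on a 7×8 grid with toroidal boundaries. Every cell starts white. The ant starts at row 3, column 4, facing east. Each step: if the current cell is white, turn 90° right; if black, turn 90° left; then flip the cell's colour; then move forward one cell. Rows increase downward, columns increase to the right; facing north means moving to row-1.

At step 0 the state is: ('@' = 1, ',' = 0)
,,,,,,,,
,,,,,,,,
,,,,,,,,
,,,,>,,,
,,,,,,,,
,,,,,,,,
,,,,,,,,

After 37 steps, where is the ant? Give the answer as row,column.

k=0  ,,,,,,,,
,,,,,,,,
,,,,,,,,
,,,,>,,,
,,,,,,,,
,,,,,,,,
,,,,,,,,
k=1  ,,,,,,,,
,,,,,,,,
,,,,,,,,
,,,,@,,,
,,,,v,,,
,,,,,,,,
,,,,,,,,
k=2  ,,,,,,,,
,,,,,,,,
,,,,,,,,
,,,,@,,,
,,,<@,,,
,,,,,,,,
,,,,,,,,
k=3  ,,,,,,,,
,,,,,,,,
,,,,,,,,
,,,^@,,,
,,,@@,,,
,,,,,,,,
,,,,,,,,
k=4  ,,,,,,,,
,,,,,,,,
,,,,,,,,
,,,@>,,,
,,,@@,,,
,,,,,,,,
,,,,,,,,
k=5  ,,,,,,,,
,,,,,,,,
,,,,^,,,
,,,@,,,,
,,,@@,,,
,,,,,,,,
,,,,,,,,
k=6  ,,,,,,,,
,,,,,,,,
,,,,@>,,
,,,@,,,,
,,,@@,,,
,,,,,,,,
,,,,,,,,
k=7  ,,,,,,,,
,,,,,,,,
,,,,@@,,
,,,@,v,,
,,,@@,,,
,,,,,,,,
,,,,,,,,
k=8  ,,,,,,,,
,,,,,,,,
,,,,@@,,
,,,@<@,,
,,,@@,,,
,,,,,,,,
,,,,,,,,
k=9  ,,,,,,,,
,,,,,,,,
,,,,^@,,
,,,@@@,,
,,,@@,,,
,,,,,,,,
,,,,,,,,
k=10  ,,,,,,,,
,,,,,,,,
,,,<,@,,
,,,@@@,,
,,,@@,,,
,,,,,,,,
,,,,,,,,
k=11  ,,,,,,,,
,,,^,,,,
,,,@,@,,
,,,@@@,,
,,,@@,,,
,,,,,,,,
,,,,,,,,
k=12  ,,,,,,,,
,,,@>,,,
,,,@,@,,
,,,@@@,,
,,,@@,,,
,,,,,,,,
,,,,,,,,
k=13  ,,,,,,,,
,,,@@,,,
,,,@v@,,
,,,@@@,,
,,,@@,,,
,,,,,,,,
,,,,,,,,
k=14  ,,,,,,,,
,,,@@,,,
,,,<@@,,
,,,@@@,,
,,,@@,,,
,,,,,,,,
,,,,,,,,
k=15  ,,,,,,,,
,,,@@,,,
,,,,@@,,
,,,v@@,,
,,,@@,,,
,,,,,,,,
,,,,,,,,
k=16  ,,,,,,,,
,,,@@,,,
,,,,@@,,
,,,,>@,,
,,,@@,,,
,,,,,,,,
,,,,,,,,
k=17  ,,,,,,,,
,,,@@,,,
,,,,^@,,
,,,,,@,,
,,,@@,,,
,,,,,,,,
,,,,,,,,
k=18  ,,,,,,,,
,,,@@,,,
,,,<,@,,
,,,,,@,,
,,,@@,,,
,,,,,,,,
,,,,,,,,
k=19  ,,,,,,,,
,,,^@,,,
,,,@,@,,
,,,,,@,,
,,,@@,,,
,,,,,,,,
,,,,,,,,
k=20  ,,,,,,,,
,,<,@,,,
,,,@,@,,
,,,,,@,,
,,,@@,,,
,,,,,,,,
,,,,,,,,
k=21  ,,^,,,,,
,,@,@,,,
,,,@,@,,
,,,,,@,,
,,,@@,,,
,,,,,,,,
,,,,,,,,
k=22  ,,@>,,,,
,,@,@,,,
,,,@,@,,
,,,,,@,,
,,,@@,,,
,,,,,,,,
,,,,,,,,
k=23  ,,@@,,,,
,,@v@,,,
,,,@,@,,
,,,,,@,,
,,,@@,,,
,,,,,,,,
,,,,,,,,
k=24  ,,@@,,,,
,,<@@,,,
,,,@,@,,
,,,,,@,,
,,,@@,,,
,,,,,,,,
,,,,,,,,
k=25  ,,@@,,,,
,,,@@,,,
,,v@,@,,
,,,,,@,,
,,,@@,,,
,,,,,,,,
,,,,,,,,
k=26  ,,@@,,,,
,,,@@,,,
,<@@,@,,
,,,,,@,,
,,,@@,,,
,,,,,,,,
,,,,,,,,
k=27  ,,@@,,,,
,^,@@,,,
,@@@,@,,
,,,,,@,,
,,,@@,,,
,,,,,,,,
,,,,,,,,
k=28  ,,@@,,,,
,@>@@,,,
,@@@,@,,
,,,,,@,,
,,,@@,,,
,,,,,,,,
,,,,,,,,
k=29  ,,@@,,,,
,@@@@,,,
,@v@,@,,
,,,,,@,,
,,,@@,,,
,,,,,,,,
,,,,,,,,
k=30  ,,@@,,,,
,@@@@,,,
,@,>,@,,
,,,,,@,,
,,,@@,,,
,,,,,,,,
,,,,,,,,
k=31  ,,@@,,,,
,@@^@,,,
,@,,,@,,
,,,,,@,,
,,,@@,,,
,,,,,,,,
,,,,,,,,
k=32  ,,@@,,,,
,@<,@,,,
,@,,,@,,
,,,,,@,,
,,,@@,,,
,,,,,,,,
,,,,,,,,
k=33  ,,@@,,,,
,@,,@,,,
,@v,,@,,
,,,,,@,,
,,,@@,,,
,,,,,,,,
,,,,,,,,
k=34  ,,@@,,,,
,@,,@,,,
,<@,,@,,
,,,,,@,,
,,,@@,,,
,,,,,,,,
,,,,,,,,
k=35  ,,@@,,,,
,@,,@,,,
,,@,,@,,
,v,,,@,,
,,,@@,,,
,,,,,,,,
,,,,,,,,
k=36  ,,@@,,,,
,@,,@,,,
,,@,,@,,
<@,,,@,,
,,,@@,,,
,,,,,,,,
,,,,,,,,
k=37  ,,@@,,,,
,@,,@,,,
^,@,,@,,
@@,,,@,,
,,,@@,,,
,,,,,,,,
,,,,,,,,

2,0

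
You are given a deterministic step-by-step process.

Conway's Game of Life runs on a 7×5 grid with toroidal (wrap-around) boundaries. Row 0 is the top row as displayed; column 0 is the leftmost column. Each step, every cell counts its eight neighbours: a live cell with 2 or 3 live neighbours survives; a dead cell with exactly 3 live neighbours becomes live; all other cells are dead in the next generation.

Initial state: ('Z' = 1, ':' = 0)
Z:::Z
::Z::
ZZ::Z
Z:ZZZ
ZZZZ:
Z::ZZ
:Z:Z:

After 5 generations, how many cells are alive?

[0] Z:::Z
::Z::
ZZ::Z
Z:ZZZ
ZZZZ:
Z::ZZ
:Z:Z:
[1] ZZZZZ
:::Z:
:::::
:::::
:::::
:::::
:ZZZ:
[2] Z::::
ZZ:Z:
:::::
:::::
:::::
::Z::
:::::
[3] ZZ::Z
ZZ::Z
:::::
:::::
:::::
:::::
:::::
[4] :Z::Z
:Z::Z
Z::::
:::::
:::::
:::::
Z::::
[5] :Z::Z
:Z::Z
Z::::
:::::
:::::
:::::
Z::::

6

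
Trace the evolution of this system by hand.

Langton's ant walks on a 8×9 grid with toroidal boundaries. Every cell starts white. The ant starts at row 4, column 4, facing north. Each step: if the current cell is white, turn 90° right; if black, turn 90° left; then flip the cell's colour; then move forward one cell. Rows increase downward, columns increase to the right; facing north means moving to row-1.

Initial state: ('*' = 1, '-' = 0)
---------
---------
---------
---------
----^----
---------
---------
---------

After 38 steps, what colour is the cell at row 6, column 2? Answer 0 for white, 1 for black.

0

step 0: ---------
---------
---------
---------
----^----
---------
---------
---------
step 1: ---------
---------
---------
---------
----*>---
---------
---------
---------
step 2: ---------
---------
---------
---------
----**---
-----v---
---------
---------
step 3: ---------
---------
---------
---------
----**---
----<*---
---------
---------
step 4: ---------
---------
---------
---------
----^*---
----**---
---------
---------
step 5: ---------
---------
---------
---------
---<-*---
----**---
---------
---------
step 6: ---------
---------
---------
---^-----
---*-*---
----**---
---------
---------
step 7: ---------
---------
---------
---*>----
---*-*---
----**---
---------
---------
step 8: ---------
---------
---------
---**----
---*v*---
----**---
---------
---------
step 9: ---------
---------
---------
---**----
---<**---
----**---
---------
---------
step 10: ---------
---------
---------
---**----
----**---
---v**---
---------
---------
step 11: ---------
---------
---------
---**----
----**---
--<***---
---------
---------
step 12: ---------
---------
---------
---**----
--^-**---
--****---
---------
---------
step 13: ---------
---------
---------
---**----
--*>**---
--****---
---------
---------
step 14: ---------
---------
---------
---**----
--****---
--*v**---
---------
---------
step 15: ---------
---------
---------
---**----
--****---
--*->*---
---------
---------
step 16: ---------
---------
---------
---**----
--**^*---
--*--*---
---------
---------
step 17: ---------
---------
---------
---**----
--*<-*---
--*--*---
---------
---------
step 18: ---------
---------
---------
---**----
--*--*---
--*v-*---
---------
---------
step 19: ---------
---------
---------
---**----
--*--*---
--<*-*---
---------
---------
step 20: ---------
---------
---------
---**----
--*--*---
---*-*---
--v------
---------
step 21: ---------
---------
---------
---**----
--*--*---
---*-*---
-<*------
---------
step 22: ---------
---------
---------
---**----
--*--*---
-^-*-*---
-**------
---------
step 23: ---------
---------
---------
---**----
--*--*---
-*>*-*---
-**------
---------
step 24: ---------
---------
---------
---**----
--*--*---
-***-*---
-*v------
---------
step 25: ---------
---------
---------
---**----
--*--*---
-***-*---
-*->-----
---------
step 26: ---------
---------
---------
---**----
--*--*---
-***-*---
-*-*-----
---v-----
step 27: ---------
---------
---------
---**----
--*--*---
-***-*---
-*-*-----
--<*-----
step 28: ---------
---------
---------
---**----
--*--*---
-***-*---
-*^*-----
--**-----
step 29: ---------
---------
---------
---**----
--*--*---
-***-*---
-**>-----
--**-----
step 30: ---------
---------
---------
---**----
--*--*---
-**^-*---
-**------
--**-----
step 31: ---------
---------
---------
---**----
--*--*---
-*<--*---
-**------
--**-----
step 32: ---------
---------
---------
---**----
--*--*---
-*---*---
-*v------
--**-----
step 33: ---------
---------
---------
---**----
--*--*---
-*---*---
-*->-----
--**-----
step 34: ---------
---------
---------
---**----
--*--*---
-*---*---
-*-*-----
--*v-----
step 35: ---------
---------
---------
---**----
--*--*---
-*---*---
-*-*-----
--*->----
step 36: ----v----
---------
---------
---**----
--*--*---
-*---*---
-*-*-----
--*-*----
step 37: ---<*----
---------
---------
---**----
--*--*---
-*---*---
-*-*-----
--*-*----
step 38: ---**----
---------
---------
---**----
--*--*---
-*---*---
-*-*-----
--*^*----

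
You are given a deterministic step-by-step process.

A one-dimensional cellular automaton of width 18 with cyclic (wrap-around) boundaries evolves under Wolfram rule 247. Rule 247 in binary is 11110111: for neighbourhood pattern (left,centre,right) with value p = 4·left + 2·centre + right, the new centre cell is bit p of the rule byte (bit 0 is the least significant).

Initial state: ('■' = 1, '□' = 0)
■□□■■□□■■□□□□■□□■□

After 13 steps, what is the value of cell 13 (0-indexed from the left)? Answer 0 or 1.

step 0: ■□□■■□□■■□□□□■□□■□
step 1: ■■■□■■■□■■■■■■■■■■
step 2: ■■■■□■■■□■■■■■■■■■
step 3: ■■■■■□■■■□■■■■■■■■
step 4: ■■■■■■□■■■□■■■■■■■
step 5: ■■■■■■■□■■■□■■■■■■
step 6: ■■■■■■■■□■■■□■■■■■
step 7: ■■■■■■■■■□■■■□■■■■
step 8: ■■■■■■■■■■□■■■□■■■
step 9: ■■■■■■■■■■■□■■■□■■
step 10: ■■■■■■■■■■■■□■■■□■
step 11: ■■■■■■■■■■■■■□■■■□
step 12: □■■■■■■■■■■■■■□■■■
step 13: ■□■■■■■■■■■■■■■□■■

1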